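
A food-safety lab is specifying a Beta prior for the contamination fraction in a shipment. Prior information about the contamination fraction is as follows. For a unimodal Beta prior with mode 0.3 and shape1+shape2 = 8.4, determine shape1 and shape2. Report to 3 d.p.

Since the density peak of Beta(shape1,shape2) is at (shape1−1)/(shape1+shape2−2),
shape1 = 1 + 0.3(8.4−2) = 2.920 and shape2 = 8.4 − 2.920 = 5.480.

shape1 = 2.920, shape2 = 5.480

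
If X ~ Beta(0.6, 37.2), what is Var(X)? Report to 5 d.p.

Var = αβ/[(α+β)²(α+β+1)] = (0.6×37.2)/(37.8²×38.8) = 22.32/55438.992 = 0.00040.

0.00040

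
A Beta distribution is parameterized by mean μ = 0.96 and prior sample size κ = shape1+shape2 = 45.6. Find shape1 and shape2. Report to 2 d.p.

Split κ in proportion μ : (1−μ): shape1 = 0.96·45.6 = 43.78, shape2 = 45.6 − 43.78 = 1.82.

shape1 = 43.78, shape2 = 1.82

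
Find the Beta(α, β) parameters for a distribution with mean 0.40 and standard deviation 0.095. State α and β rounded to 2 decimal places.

α = 10.24, β = 15.36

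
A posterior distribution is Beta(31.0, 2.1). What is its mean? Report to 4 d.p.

The Beta mean is α/(α+β) = 31.0/(31.0+2.1) = 0.9366.

0.9366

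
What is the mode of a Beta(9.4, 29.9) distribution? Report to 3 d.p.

With α,β > 1, mode = (α−1)/(α+β−2) = 8.4/37.3 = 0.225.

0.225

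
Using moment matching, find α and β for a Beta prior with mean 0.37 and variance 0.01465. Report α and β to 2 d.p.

Let s = α+β. The Beta variance is μ(1−μ)/(s+1).
So s+1 = μ(1−μ)/σ² = (0.37×0.63)/0.01465 = 0.2331/0.01465 = 15.9113, giving s = 14.9113.
Then α = μs = 0.37×14.9113 = 5.52 and β = (1−μ)s = 0.63×14.9113 = 9.39.

α = 5.52, β = 9.39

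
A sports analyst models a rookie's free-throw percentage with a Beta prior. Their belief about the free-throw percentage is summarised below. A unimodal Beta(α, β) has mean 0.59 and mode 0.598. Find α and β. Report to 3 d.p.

α = 14.455, β = 10.045

Let s = α+β. Mean gives α = μs = 0.59s; mode gives (α−1)/(s−2) = 0.598.
Substituting: 0.59s − 1 = 0.598(s−2) = 0.598s − 1.196, so -0.008s = -0.196 and s = 24.5000.
Then α = 0.59×24.5000 = 14.455 and β = s−α = 10.045.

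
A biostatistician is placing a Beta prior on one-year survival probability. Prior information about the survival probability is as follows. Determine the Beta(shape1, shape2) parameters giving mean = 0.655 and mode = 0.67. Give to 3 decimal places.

shape1 = 14.847, shape2 = 7.820

Let s = shape1+shape2. Mean gives shape1 = μs = 0.655s; mode gives (shape1−1)/(s−2) = 0.67.
Substituting: 0.655s − 1 = 0.67(s−2) = 0.67s − 1.34, so -0.015s = -0.34 and s = 22.6667.
Then shape1 = 0.655×22.6667 = 14.847 and shape2 = s−shape1 = 7.820.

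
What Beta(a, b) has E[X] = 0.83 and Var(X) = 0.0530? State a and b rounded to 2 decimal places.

a = 1.38, b = 0.28

Write ν = a+b; then a = μν and Var = μ(1−μ)/(ν+1).
ν = μ(1−μ)/Var − 1 = 0.1411/0.0530 − 1 = 1.6623.
a = 0.83·1.6623 = 1.38, b = 0.17·1.6623 = 0.28.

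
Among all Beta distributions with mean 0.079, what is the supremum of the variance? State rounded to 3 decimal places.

0.073

Var = μ(1−μ)/(α+β+1), which approaches μ(1−μ) as α+β → 0.
So the supremum is μ(1−μ) = 0.079×0.921 = 0.073.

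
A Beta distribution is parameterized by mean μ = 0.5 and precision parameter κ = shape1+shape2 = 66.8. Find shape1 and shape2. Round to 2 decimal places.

shape1 = 33.40, shape2 = 33.40

Split κ in proportion μ : (1−μ): shape1 = 0.5·66.8 = 33.40, shape2 = 66.8 − 33.40 = 33.40.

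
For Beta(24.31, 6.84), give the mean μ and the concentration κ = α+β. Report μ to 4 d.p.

μ = 0.7804, κ = 31.15

κ = α+β = 24.31+6.84 = 31.15; μ = α/κ = 24.31/31.15 = 0.7804.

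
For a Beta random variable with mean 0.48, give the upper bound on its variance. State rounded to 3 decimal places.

For fixed mean μ the Beta variance is μ(1−μ)/(α+β+1), increasing as α+β decreases.
Its least upper bound (not attained) is μ(1−μ) = 0.48·0.52 = 0.250.

0.250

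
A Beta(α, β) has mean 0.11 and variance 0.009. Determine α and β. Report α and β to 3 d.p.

α = 1.087, β = 8.791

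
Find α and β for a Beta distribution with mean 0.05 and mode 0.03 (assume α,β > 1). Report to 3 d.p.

α = 2.350, β = 44.650

With s = α+β: μ = α/s and mode = (α−1)/(s−2). Eliminating α = μs,
μs − 1 = m(s−2) ⇒ s(μ−m) = 1−2m ⇒ s = 0.94/0.02 = 47.0000.
So α = μs = 2.350, β = (1−μ)s = 44.650.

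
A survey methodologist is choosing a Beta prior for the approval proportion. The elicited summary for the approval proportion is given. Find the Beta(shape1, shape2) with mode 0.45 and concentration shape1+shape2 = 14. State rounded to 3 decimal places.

Since the density peak of Beta(shape1,shape2) is at (shape1−1)/(shape1+shape2−2),
shape1 = 1 + 0.45(14−2) = 6.400 and shape2 = 14 − 6.400 = 7.600.

shape1 = 6.400, shape2 = 7.600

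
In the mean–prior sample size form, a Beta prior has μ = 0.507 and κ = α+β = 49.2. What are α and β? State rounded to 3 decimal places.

α = 24.944, β = 24.256

α = μκ = 0.507×49.2 = 24.944 and β = (1−μ)κ = 0.493×49.2 = 24.256.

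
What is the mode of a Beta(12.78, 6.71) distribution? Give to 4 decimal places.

0.6735

With α,β > 1, mode = (α−1)/(α+β−2) = 11.78/17.49 = 0.6735.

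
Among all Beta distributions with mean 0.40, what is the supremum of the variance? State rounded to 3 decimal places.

Var = μ(1−μ)/(α+β+1), which approaches μ(1−μ) as α+β → 0.
So the supremum is μ(1−μ) = 0.40×0.60 = 0.240.

0.240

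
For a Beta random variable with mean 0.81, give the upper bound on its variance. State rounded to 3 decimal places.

0.154

For fixed mean μ the Beta variance is μ(1−μ)/(α+β+1), increasing as α+β decreases.
Its least upper bound (not attained) is μ(1−μ) = 0.81·0.19 = 0.154.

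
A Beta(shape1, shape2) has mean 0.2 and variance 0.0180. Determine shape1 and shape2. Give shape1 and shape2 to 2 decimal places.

shape1 = 1.58, shape2 = 6.31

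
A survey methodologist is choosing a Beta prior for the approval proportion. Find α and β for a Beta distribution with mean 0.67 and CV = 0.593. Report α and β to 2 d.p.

σ = CV·μ = 0.593×0.67 = 0.39731, so σ² = 0.157855.
s+1 = μ(1−μ)/σ² = 0.2211/0.157855 = 1.4007, so s = α+β = 0.4007.
α = μs = 0.27, β = (1−μ)s = 0.13.

α = 0.27, β = 0.13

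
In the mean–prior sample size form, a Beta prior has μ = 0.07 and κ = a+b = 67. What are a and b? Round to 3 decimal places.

Split κ in proportion μ : (1−μ): a = 0.07·67 = 4.690, b = 67 − 4.690 = 62.310.

a = 4.690, b = 62.310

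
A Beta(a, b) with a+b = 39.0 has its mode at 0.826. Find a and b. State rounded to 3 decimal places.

a = 31.562, b = 7.438

Mode = (a−1)/(κ−2) with κ = a+b, so a−1 = 0.826·37.0 = 30.562.
a = 31.562; b = κ − a = 7.438.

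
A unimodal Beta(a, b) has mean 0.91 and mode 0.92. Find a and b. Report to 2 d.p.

a = 76.44, b = 7.56

With s = a+b: μ = a/s and mode = (a−1)/(s−2). Eliminating a = μs,
μs − 1 = m(s−2) ⇒ s(μ−m) = 1−2m ⇒ s = -0.84/-0.01 = 84.0000.
So a = μs = 76.44, b = (1−μ)s = 7.56.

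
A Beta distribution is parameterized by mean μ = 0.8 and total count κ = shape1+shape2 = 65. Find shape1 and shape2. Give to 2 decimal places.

shape1 = μκ = 0.8×65 = 52.00 and shape2 = (1−μ)κ = 0.2×65 = 13.00.

shape1 = 52.00, shape2 = 13.00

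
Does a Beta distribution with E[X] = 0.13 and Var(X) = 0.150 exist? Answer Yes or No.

A Beta with mean μ has variance μ(1−μ)/(α+β+1) < μ(1−μ).
Here μ(1−μ) = 0.13×0.87 = 0.1131, and 0.150 ≥ 0.1131.

No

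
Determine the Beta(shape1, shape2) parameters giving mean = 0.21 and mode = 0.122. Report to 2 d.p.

shape1 = 1.80, shape2 = 6.79

With s = shape1+shape2: μ = shape1/s and mode = (shape1−1)/(s−2). Eliminating shape1 = μs,
μs − 1 = m(s−2) ⇒ s(μ−m) = 1−2m ⇒ s = 0.756/0.088 = 8.5909.
So shape1 = μs = 1.80, shape2 = (1−μ)s = 6.79.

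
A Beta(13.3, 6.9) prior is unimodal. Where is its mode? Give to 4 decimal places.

0.6758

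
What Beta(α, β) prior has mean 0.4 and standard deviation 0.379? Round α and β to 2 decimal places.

First σ² = 0.143641. Setting α = μn, β = (1−μ)n with n = α+β,
μ(1−μ)/(n+1) = 0.143641 ⇒ n+1 = 0.24/0.143641 = 1.6708 ⇒ n = 0.6708.
Hence α = 0.4×0.6708 = 0.27, β = 0.6×0.6708 = 0.40.

α = 0.27, β = 0.40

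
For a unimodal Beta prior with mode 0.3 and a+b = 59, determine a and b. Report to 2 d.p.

a = 18.10, b = 40.90

For a,b>1 the mode is (a−1)/(a+b−2), so a = mode·(κ−2)+1 = 0.3×57+1 = 18.10.
And b = (1−mode)·(κ−2)+1 = 0.7×57+1 = 40.90.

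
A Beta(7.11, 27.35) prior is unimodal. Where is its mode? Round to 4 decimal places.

0.1882

With α,β > 1, mode = (α−1)/(α+β−2) = 6.11/32.46 = 0.1882.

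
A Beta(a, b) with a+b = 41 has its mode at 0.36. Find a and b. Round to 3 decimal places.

For a,b>1 the mode is (a−1)/(a+b−2), so a = mode·(κ−2)+1 = 0.36×39+1 = 15.040.
And b = (1−mode)·(κ−2)+1 = 0.64×39+1 = 25.960.

a = 15.040, b = 25.960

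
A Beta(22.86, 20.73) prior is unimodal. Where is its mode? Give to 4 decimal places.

0.5256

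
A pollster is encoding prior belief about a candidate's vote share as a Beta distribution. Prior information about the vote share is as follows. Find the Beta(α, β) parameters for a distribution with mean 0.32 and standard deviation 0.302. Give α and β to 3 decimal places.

α = 0.443, β = 0.942

First σ² = 0.091204. Setting α = μn, β = (1−μ)n with n = α+β,
μ(1−μ)/(n+1) = 0.091204 ⇒ n+1 = 0.2176/0.091204 = 2.3859 ⇒ n = 1.3859.
Hence α = 0.32×1.3859 = 0.443, β = 0.68×1.3859 = 0.942.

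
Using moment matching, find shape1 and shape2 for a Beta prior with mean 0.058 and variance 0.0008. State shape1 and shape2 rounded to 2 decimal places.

shape1 = 3.90, shape2 = 63.39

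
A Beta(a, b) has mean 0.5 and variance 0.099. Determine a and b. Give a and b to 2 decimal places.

a = 0.76, b = 0.76

By moment matching, a+b = μ(1−μ)/σ² − 1 = (0.5·0.5)/0.099 − 1 = 2.5253 − 1 = 1.5253.
Since a/(a+b) = μ, a = 0.5·1.5253 = 0.76 and b = 0.5·1.5253 = 0.76.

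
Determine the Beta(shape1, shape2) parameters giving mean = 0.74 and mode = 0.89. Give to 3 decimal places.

Let s = shape1+shape2. Mean gives shape1 = μs = 0.74s; mode gives (shape1−1)/(s−2) = 0.89.
Substituting: 0.74s − 1 = 0.89(s−2) = 0.89s − 1.78, so -0.15s = -0.78 and s = 5.2000.
Then shape1 = 0.74×5.2000 = 3.848 and shape2 = s−shape1 = 1.352.

shape1 = 3.848, shape2 = 1.352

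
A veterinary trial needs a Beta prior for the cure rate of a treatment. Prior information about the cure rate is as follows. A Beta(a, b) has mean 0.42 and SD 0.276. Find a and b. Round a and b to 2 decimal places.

a = 0.92, b = 1.27

σ² = 0.276² = 0.076176.
With s = a+b, Var = μ(1−μ)/(s+1), so s+1 = (0.42×0.58)/0.076176 = 3.1979 and s = 2.1979.
a = μs = 0.92, b = (1−μ)s = 1.27.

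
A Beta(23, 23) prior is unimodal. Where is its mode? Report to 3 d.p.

0.500

With α,β > 1, mode = (α−1)/(α+β−2) = 22/44 = 0.500.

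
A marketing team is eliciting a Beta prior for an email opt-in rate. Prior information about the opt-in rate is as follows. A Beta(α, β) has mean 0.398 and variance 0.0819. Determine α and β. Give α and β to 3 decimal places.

Let s = α+β. The Beta variance is μ(1−μ)/(s+1).
So s+1 = μ(1−μ)/σ² = (0.398×0.602)/0.0819 = 0.239596/0.0819 = 2.9255, giving s = 1.9255.
Then α = μs = 0.398×1.9255 = 0.766 and β = (1−μ)s = 0.602×1.9255 = 1.159.

α = 0.766, β = 1.159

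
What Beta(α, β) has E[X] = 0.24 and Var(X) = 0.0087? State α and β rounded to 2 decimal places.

α = 4.79, β = 15.17

By moment matching, α+β = μ(1−μ)/σ² − 1 = (0.24·0.76)/0.0087 − 1 = 20.9655 − 1 = 19.9655.
Since α/(α+β) = μ, α = 0.24·19.9655 = 4.79 and β = 0.76·19.9655 = 15.17.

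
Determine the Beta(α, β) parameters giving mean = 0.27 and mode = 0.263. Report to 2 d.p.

α = 18.28, β = 49.43

Let s = α+β. Mean gives α = μs = 0.27s; mode gives (α−1)/(s−2) = 0.263.
Substituting: 0.27s − 1 = 0.263(s−2) = 0.263s − 0.526, so 0.007s = 0.474 and s = 67.7143.
Then α = 0.27×67.7143 = 18.28 and β = s−α = 49.43.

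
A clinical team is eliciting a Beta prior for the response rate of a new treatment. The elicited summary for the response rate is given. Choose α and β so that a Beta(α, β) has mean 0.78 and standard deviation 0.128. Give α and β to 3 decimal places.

σ² = 0.128² = 0.016384.
With s = α+β, Var = μ(1−μ)/(s+1), so s+1 = (0.78×0.22)/0.016384 = 10.4736 and s = 9.4736.
α = μs = 7.389, β = (1−μ)s = 2.084.

α = 7.389, β = 2.084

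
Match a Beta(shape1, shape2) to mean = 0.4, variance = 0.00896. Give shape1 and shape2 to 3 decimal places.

shape1 = 10.314, shape2 = 15.471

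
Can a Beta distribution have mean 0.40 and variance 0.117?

Yes

For any Beta, Var(X) < E[X]·(1−E[X]).
Here μ(1−μ) = 0.40×0.60 = 0.2400, and 0.117 < 0.2400.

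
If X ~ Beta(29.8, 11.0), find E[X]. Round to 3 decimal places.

0.730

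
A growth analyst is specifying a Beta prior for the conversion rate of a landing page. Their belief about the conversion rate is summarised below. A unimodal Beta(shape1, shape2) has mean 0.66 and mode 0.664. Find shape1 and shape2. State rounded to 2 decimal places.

shape1 = 54.12, shape2 = 27.88

Let s = shape1+shape2. Mean gives shape1 = μs = 0.66s; mode gives (shape1−1)/(s−2) = 0.664.
Substituting: 0.66s − 1 = 0.664(s−2) = 0.664s − 1.328, so -0.004s = -0.328 and s = 82.0000.
Then shape1 = 0.66×82.0000 = 54.12 and shape2 = s−shape1 = 27.88.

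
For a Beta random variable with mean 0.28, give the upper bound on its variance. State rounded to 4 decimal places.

Var = μ(1−μ)/(α+β+1), which approaches μ(1−μ) as α+β → 0.
So the supremum is μ(1−μ) = 0.28×0.72 = 0.2016.

0.2016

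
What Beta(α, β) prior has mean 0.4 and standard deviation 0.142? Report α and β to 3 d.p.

First σ² = 0.020164. Setting α = μn, β = (1−μ)n with n = α+β,
μ(1−μ)/(n+1) = 0.020164 ⇒ n+1 = 0.24/0.020164 = 11.9024 ⇒ n = 10.9024.
Hence α = 0.4×10.9024 = 4.361, β = 0.6×10.9024 = 6.541.

α = 4.361, β = 6.541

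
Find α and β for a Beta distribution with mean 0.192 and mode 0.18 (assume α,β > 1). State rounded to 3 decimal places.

α = 10.240, β = 43.093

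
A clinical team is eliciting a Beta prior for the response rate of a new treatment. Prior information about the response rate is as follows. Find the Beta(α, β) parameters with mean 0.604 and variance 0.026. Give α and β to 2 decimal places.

Write ν = α+β; then α = μν and Var = μ(1−μ)/(ν+1).
ν = μ(1−μ)/Var − 1 = 0.239184/0.026 − 1 = 8.1994.
α = 0.604·8.1994 = 4.95, β = 0.396·8.1994 = 3.25.

α = 4.95, β = 3.25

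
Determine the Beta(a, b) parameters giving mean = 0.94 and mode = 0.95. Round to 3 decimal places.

a = 84.600, b = 5.400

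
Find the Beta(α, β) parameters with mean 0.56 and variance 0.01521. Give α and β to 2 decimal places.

Let s = α+β. The Beta variance is μ(1−μ)/(s+1).
So s+1 = μ(1−μ)/σ² = (0.56×0.44)/0.01521 = 0.2464/0.01521 = 16.1999, giving s = 15.1999.
Then α = μs = 0.56×15.1999 = 8.51 and β = (1−μ)s = 0.44×15.1999 = 6.69.

α = 8.51, β = 6.69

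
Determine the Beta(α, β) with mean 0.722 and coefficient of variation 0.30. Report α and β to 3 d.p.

α = 2.367, β = 0.911

Var = (CV·μ)² = (0.30×0.722)² = 0.046916.
α+β = μ(1−μ)/Var − 1 = 0.200716/0.046916 − 1 = 3.2782.
Thus α = 0.722·3.2782 = 2.367 and β = 0.278·3.2782 = 0.911.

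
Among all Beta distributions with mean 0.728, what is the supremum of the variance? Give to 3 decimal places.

For fixed mean μ the Beta variance is μ(1−μ)/(α+β+1), increasing as α+β decreases.
Its least upper bound (not attained) is μ(1−μ) = 0.728·0.272 = 0.198.

0.198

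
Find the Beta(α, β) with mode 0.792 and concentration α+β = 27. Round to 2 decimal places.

α = 20.80, β = 6.20

For α,β>1 the mode is (α−1)/(α+β−2), so α = mode·(κ−2)+1 = 0.792×25+1 = 20.80.
And β = (1−mode)·(κ−2)+1 = 0.208×25+1 = 6.20.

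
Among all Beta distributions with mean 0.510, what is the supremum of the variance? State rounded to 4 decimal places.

0.2499

Var = μ(1−μ)/(α+β+1), which approaches μ(1−μ) as α+β → 0.
So the supremum is μ(1−μ) = 0.510×0.490 = 0.2499.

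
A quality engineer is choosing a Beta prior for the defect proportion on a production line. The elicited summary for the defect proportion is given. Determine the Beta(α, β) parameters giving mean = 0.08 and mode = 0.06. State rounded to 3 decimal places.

α = 3.520, β = 40.480

Let s = α+β. Mean gives α = μs = 0.08s; mode gives (α−1)/(s−2) = 0.06.
Substituting: 0.08s − 1 = 0.06(s−2) = 0.06s − 0.12, so 0.02s = 0.88 and s = 44.0000.
Then α = 0.08×44.0000 = 3.520 and β = s−α = 40.480.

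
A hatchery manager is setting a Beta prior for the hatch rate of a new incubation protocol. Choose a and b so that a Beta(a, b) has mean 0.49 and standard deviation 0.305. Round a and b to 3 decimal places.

First σ² = 0.093025. Setting a = μn, b = (1−μ)n with n = a+b,
μ(1−μ)/(n+1) = 0.093025 ⇒ n+1 = 0.2499/0.093025 = 2.6864 ⇒ n = 1.6864.
Hence a = 0.49×1.6864 = 0.826, b = 0.51×1.6864 = 0.860.

a = 0.826, b = 0.860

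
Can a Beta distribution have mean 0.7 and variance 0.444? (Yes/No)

A Beta with mean μ has variance μ(1−μ)/(α+β+1) < μ(1−μ).
Here μ(1−μ) = 0.7×0.3 = 0.21, and 0.444 ≥ 0.21.

No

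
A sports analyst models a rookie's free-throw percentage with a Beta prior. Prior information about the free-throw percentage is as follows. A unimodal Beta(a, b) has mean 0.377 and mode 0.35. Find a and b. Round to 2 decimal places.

Let s = a+b. Mean gives a = μs = 0.377s; mode gives (a−1)/(s−2) = 0.35.
Substituting: 0.377s − 1 = 0.35(s−2) = 0.35s − 0.70, so 0.027s = 0.30 and s = 11.1111.
Then a = 0.377×11.1111 = 4.19 and b = s−a = 6.92.

a = 4.19, b = 6.92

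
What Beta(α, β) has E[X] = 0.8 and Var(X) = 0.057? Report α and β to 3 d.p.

By moment matching, α+β = μ(1−μ)/σ² − 1 = (0.8·0.2)/0.057 − 1 = 2.8070 − 1 = 1.8070.
Since α/(α+β) = μ, α = 0.8·1.8070 = 1.446 and β = 0.2·1.8070 = 0.361.

α = 1.446, β = 0.361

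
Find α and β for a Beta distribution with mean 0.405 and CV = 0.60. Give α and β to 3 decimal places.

σ = CV·μ = 0.60×0.405 = 0.24300, so σ² = 0.059049.
s+1 = μ(1−μ)/σ² = 0.240975/0.059049 = 4.0809, so s = α+β = 3.0809.
α = μs = 1.248, β = (1−μ)s = 1.833.

α = 1.248, β = 1.833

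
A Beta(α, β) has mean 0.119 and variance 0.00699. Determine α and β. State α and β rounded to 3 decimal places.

α = 1.666, β = 12.333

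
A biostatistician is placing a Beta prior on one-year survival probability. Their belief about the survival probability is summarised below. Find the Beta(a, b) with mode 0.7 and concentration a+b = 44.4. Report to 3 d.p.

a = 30.680, b = 13.720

Mode = (a−1)/(κ−2) with κ = a+b, so a−1 = 0.7·42.4 = 29.680.
a = 30.680; b = κ − a = 13.720.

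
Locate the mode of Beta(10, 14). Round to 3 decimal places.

0.409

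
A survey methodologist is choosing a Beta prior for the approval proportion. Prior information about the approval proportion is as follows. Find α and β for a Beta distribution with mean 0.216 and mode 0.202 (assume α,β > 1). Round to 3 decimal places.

α = 9.195, β = 33.376

With s = α+β: μ = α/s and mode = (α−1)/(s−2). Eliminating α = μs,
μs − 1 = m(s−2) ⇒ s(μ−m) = 1−2m ⇒ s = 0.596/0.014 = 42.5714.
So α = μs = 9.195, β = (1−μ)s = 33.376.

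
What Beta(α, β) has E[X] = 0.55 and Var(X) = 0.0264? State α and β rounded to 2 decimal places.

By moment matching, α+β = μ(1−μ)/σ² − 1 = (0.55·0.45)/0.0264 − 1 = 9.3750 − 1 = 8.3750.
Since α/(α+β) = μ, α = 0.55·8.3750 = 4.61 and β = 0.45·8.3750 = 3.77.

α = 4.61, β = 3.77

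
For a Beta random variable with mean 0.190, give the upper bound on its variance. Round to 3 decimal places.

Var = μ(1−μ)/(α+β+1), which approaches μ(1−μ) as α+β → 0.
So the supremum is μ(1−μ) = 0.190×0.810 = 0.154.

0.154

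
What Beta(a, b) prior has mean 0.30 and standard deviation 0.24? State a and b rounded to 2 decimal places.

Variance = 0.24² = 0.0576. The moment-matching identity a+b = μ(1−μ)/Var − 1 gives
a+b = 0.2100/0.0576 − 1 = 2.6458, so a = μ·2.6458 = 0.79 and b = (1−μ)·2.6458 = 1.85.

a = 0.79, b = 1.85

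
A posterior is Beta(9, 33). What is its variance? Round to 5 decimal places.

α+β = 42 and αβ = 297, so Var = αβ/[(α+β)²(α+β+1)] = 297/75852 = 0.00392.

0.00392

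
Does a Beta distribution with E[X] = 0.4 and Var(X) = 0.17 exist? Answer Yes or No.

For any Beta, Var(X) < E[X]·(1−E[X]).
Here μ(1−μ) = 0.4×0.6 = 0.24, and 0.17 < 0.24.

Yes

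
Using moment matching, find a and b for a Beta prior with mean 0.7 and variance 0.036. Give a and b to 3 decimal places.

Let s = a+b. The Beta variance is μ(1−μ)/(s+1).
So s+1 = μ(1−μ)/σ² = (0.7×0.3)/0.036 = 0.21/0.036 = 5.8333, giving s = 4.8333.
Then a = μs = 0.7×4.8333 = 3.383 and b = (1−μ)s = 0.3×4.8333 = 1.450.

a = 3.383, b = 1.450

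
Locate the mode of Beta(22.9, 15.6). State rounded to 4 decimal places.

The density x^(α−1)(1−x)^(β−1) is maximised at (α−1)/(α+β−2) = 21.9/36.5 = 0.6000.

0.6000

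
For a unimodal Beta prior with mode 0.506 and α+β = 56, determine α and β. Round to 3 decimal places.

For α,β>1 the mode is (α−1)/(α+β−2), so α = mode·(κ−2)+1 = 0.506×54+1 = 28.324.
And β = (1−mode)·(κ−2)+1 = 0.494×54+1 = 27.676.

α = 28.324, β = 27.676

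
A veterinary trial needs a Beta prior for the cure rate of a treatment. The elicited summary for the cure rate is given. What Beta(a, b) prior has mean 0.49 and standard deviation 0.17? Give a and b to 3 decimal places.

a = 3.747, b = 3.900

First σ² = 0.0289. Setting a = μn, b = (1−μ)n with n = a+b,
μ(1−μ)/(n+1) = 0.0289 ⇒ n+1 = 0.2499/0.0289 = 8.6471 ⇒ n = 7.6471.
Hence a = 0.49×7.6471 = 3.747, b = 0.51×7.6471 = 3.900.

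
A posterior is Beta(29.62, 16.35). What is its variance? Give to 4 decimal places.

μ = 29.62/45.97 = 0.644333; Var = μ(1−μ)/(α+β+1) = 0.2291679/46.97 = 0.0049.

0.0049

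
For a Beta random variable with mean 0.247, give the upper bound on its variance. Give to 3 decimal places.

For fixed mean μ the Beta variance is μ(1−μ)/(α+β+1), increasing as α+β decreases.
Its least upper bound (not attained) is μ(1−μ) = 0.247·0.753 = 0.186.

0.186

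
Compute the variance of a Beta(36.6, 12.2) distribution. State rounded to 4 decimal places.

μ = 36.6/48.8 = 0.750000; Var = μ(1−μ)/(α+β+1) = 0.1875000/49.8 = 0.0038.

0.0038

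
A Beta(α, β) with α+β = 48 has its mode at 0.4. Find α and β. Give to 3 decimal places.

α = 19.400, β = 28.600

For α,β>1 the mode is (α−1)/(α+β−2), so α = mode·(κ−2)+1 = 0.4×46+1 = 19.400.
And β = (1−mode)·(κ−2)+1 = 0.6×46+1 = 28.600.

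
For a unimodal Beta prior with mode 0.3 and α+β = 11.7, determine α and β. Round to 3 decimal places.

Mode = (α−1)/(κ−2) with κ = α+β, so α−1 = 0.3·9.7 = 2.910.
α = 3.910; β = κ − α = 7.790.

α = 3.910, β = 7.790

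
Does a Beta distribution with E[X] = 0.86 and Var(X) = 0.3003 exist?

No

The Beta variance bound is σ² < μ(1−μ).
Here μ(1−μ) = 0.86×0.14 = 0.1204, and 0.3003 ≥ 0.1204.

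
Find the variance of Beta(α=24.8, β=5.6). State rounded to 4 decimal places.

0.0048

Var = αβ/[(α+β)²(α+β+1)] = (24.8×5.6)/(30.4²×31.4) = 138.88/29018.624 = 0.0048.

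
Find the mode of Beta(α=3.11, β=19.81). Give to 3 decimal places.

0.101

The density x^(α−1)(1−x)^(β−1) is maximised at (α−1)/(α+β−2) = 2.11/20.92 = 0.101.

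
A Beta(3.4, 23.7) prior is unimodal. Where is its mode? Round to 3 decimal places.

0.096

The density x^(α−1)(1−x)^(β−1) is maximised at (α−1)/(α+β−2) = 2.4/25.1 = 0.096.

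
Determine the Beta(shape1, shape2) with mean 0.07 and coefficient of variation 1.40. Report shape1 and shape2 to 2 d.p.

shape1 = 0.40, shape2 = 5.37

Var = (CV·μ)² = (1.40×0.07)² = 0.009604.
shape1+shape2 = μ(1−μ)/Var − 1 = 0.0651/0.009604 − 1 = 5.7784.
Thus shape1 = 0.07·5.7784 = 0.40 and shape2 = 0.93·5.7784 = 5.37.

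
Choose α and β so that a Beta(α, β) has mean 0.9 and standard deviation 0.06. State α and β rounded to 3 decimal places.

Variance = 0.06² = 0.0036. The moment-matching identity α+β = μ(1−μ)/Var − 1 gives
α+β = 0.09/0.0036 − 1 = 24.0000, so α = μ·24.0000 = 21.600 and β = (1−μ)·24.0000 = 2.400.

α = 21.600, β = 2.400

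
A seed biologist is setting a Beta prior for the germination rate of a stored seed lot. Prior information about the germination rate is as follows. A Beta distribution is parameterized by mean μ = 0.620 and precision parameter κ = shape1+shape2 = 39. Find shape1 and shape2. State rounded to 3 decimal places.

shape1 = 24.180, shape2 = 14.820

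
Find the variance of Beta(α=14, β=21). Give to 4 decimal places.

α+β = 35 and αβ = 294, so Var = αβ/[(α+β)²(α+β+1)] = 294/44100 = 0.0067.

0.0067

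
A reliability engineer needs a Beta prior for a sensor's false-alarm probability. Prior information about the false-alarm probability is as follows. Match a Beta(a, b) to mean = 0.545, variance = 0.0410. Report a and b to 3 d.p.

a = 2.751, b = 2.297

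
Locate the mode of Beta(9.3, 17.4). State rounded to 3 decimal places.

0.336

The density x^(α−1)(1−x)^(β−1) is maximised at (α−1)/(α+β−2) = 8.3/24.7 = 0.336.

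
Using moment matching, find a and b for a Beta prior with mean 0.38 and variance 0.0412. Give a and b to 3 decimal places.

a = 1.793, b = 2.925

Let s = a+b. The Beta variance is μ(1−μ)/(s+1).
So s+1 = μ(1−μ)/σ² = (0.38×0.62)/0.0412 = 0.2356/0.0412 = 5.7184, giving s = 4.7184.
Then a = μs = 0.38×4.7184 = 1.793 and b = (1−μ)s = 0.62×4.7184 = 2.925.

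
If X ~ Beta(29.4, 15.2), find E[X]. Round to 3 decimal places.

The Beta mean is α/(α+β) = 29.4/(29.4+15.2) = 0.659.

0.659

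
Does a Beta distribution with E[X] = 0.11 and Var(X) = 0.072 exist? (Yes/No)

A Beta with mean μ has variance μ(1−μ)/(α+β+1) < μ(1−μ).
Here μ(1−μ) = 0.11×0.89 = 0.0979, and 0.072 < 0.0979.

Yes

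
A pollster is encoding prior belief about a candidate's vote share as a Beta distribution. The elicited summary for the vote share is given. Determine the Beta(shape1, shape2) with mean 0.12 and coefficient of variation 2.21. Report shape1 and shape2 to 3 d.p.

σ = CV·μ = 2.21×0.12 = 0.26520, so σ² = 0.070331.
s+1 = μ(1−μ)/σ² = 0.1056/0.070331 = 1.5015, so s = shape1+shape2 = 0.5015.
shape1 = μs = 0.060, shape2 = (1−μ)s = 0.441.

shape1 = 0.060, shape2 = 0.441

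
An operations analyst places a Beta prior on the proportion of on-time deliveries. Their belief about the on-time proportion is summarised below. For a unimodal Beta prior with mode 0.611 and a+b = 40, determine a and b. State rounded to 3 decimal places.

a = 24.218, b = 15.782

For a,b>1 the mode is (a−1)/(a+b−2), so a = mode·(κ−2)+1 = 0.611×38+1 = 24.218.
And b = (1−mode)·(κ−2)+1 = 0.389×38+1 = 15.782.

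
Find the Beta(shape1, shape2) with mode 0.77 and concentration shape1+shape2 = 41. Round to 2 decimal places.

shape1 = 31.03, shape2 = 9.97

Since the density peak of Beta(shape1,shape2) is at (shape1−1)/(shape1+shape2−2),
shape1 = 1 + 0.77(41−2) = 31.03 and shape2 = 41 − 31.03 = 9.97.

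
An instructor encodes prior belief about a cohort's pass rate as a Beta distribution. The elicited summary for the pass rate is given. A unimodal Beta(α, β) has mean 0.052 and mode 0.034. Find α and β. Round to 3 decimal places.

α = 2.692, β = 49.085

With s = α+β: μ = α/s and mode = (α−1)/(s−2). Eliminating α = μs,
μs − 1 = m(s−2) ⇒ s(μ−m) = 1−2m ⇒ s = 0.932/0.018 = 51.7778.
So α = μs = 2.692, β = (1−μ)s = 49.085.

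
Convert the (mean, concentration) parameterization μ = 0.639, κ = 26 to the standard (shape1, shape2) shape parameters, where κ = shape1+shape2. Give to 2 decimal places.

Split κ in proportion μ : (1−μ): shape1 = 0.639·26 = 16.61, shape2 = 26 − 16.61 = 9.39.

shape1 = 16.61, shape2 = 9.39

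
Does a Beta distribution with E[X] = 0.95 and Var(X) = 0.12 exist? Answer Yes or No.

No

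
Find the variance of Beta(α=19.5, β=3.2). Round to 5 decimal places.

α+β = 22.7 and αβ = 62.40, so Var = αβ/[(α+β)²(α+β+1)] = 62.40/12212.373 = 0.00511.

0.00511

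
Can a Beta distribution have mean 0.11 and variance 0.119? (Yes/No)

A Beta with mean μ has variance μ(1−μ)/(α+β+1) < μ(1−μ).
Here μ(1−μ) = 0.11×0.89 = 0.0979, and 0.119 ≥ 0.0979.

No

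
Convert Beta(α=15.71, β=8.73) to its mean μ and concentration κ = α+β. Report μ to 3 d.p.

κ = α+β = 15.71+8.73 = 24.44; μ = α/κ = 15.71/24.44 = 0.643.

μ = 0.643, κ = 24.44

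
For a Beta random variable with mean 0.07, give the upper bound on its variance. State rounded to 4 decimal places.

0.0651

For fixed mean μ the Beta variance is μ(1−μ)/(α+β+1), increasing as α+β decreases.
Its least upper bound (not attained) is μ(1−μ) = 0.07·0.93 = 0.0651.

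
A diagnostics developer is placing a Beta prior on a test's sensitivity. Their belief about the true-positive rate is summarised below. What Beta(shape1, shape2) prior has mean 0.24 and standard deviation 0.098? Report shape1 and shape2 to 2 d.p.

Variance = 0.098² = 0.009604. The moment-matching identity shape1+shape2 = μ(1−μ)/Var − 1 gives
shape1+shape2 = 0.1824/0.009604 − 1 = 17.9921, so shape1 = μ·17.9921 = 4.32 and shape2 = (1−μ)·17.9921 = 13.67.

shape1 = 4.32, shape2 = 13.67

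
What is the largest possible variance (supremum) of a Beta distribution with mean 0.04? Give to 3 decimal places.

Var = μ(1−μ)/(α+β+1), which approaches μ(1−μ) as α+β → 0.
So the supremum is μ(1−μ) = 0.04×0.96 = 0.038.

0.038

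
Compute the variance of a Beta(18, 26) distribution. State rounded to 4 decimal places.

0.0054

μ = 18/44 = 0.409091; Var = μ(1−μ)/(α+β+1) = 0.2417355/45 = 0.0054.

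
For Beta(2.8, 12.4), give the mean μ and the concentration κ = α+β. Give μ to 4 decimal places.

μ = 0.1842, κ = 15.2

κ = α+β = 2.8+12.4 = 15.2; μ = α/κ = 2.8/15.2 = 0.1842.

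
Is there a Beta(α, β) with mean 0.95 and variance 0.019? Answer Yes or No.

Yes

A Beta with mean μ has variance μ(1−μ)/(α+β+1) < μ(1−μ).
Here μ(1−μ) = 0.95×0.05 = 0.0475, and 0.019 < 0.0475.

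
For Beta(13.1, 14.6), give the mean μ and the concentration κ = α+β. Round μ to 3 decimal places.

κ = α+β = 13.1+14.6 = 27.7; μ = α/κ = 13.1/27.7 = 0.473.

μ = 0.473, κ = 27.7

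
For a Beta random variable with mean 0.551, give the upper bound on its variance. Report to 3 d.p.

For fixed mean μ the Beta variance is μ(1−μ)/(α+β+1), increasing as α+β decreases.
Its least upper bound (not attained) is μ(1−μ) = 0.551·0.449 = 0.247.

0.247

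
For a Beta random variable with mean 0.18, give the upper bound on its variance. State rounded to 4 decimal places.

Var = μ(1−μ)/(α+β+1), which approaches μ(1−μ) as α+β → 0.
So the supremum is μ(1−μ) = 0.18×0.82 = 0.1476.

0.1476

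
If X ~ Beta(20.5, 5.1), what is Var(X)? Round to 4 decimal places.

0.0060

μ = 20.5/25.6 = 0.800781; Var = μ(1−μ)/(α+β+1) = 0.1595306/26.6 = 0.0060.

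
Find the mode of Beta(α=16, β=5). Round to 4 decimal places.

The density x^(α−1)(1−x)^(β−1) is maximised at (α−1)/(α+β−2) = 15/19 = 0.7895.

0.7895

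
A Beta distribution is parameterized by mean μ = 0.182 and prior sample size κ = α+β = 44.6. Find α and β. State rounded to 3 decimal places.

α = 8.117, β = 36.483

Split κ in proportion μ : (1−μ): α = 0.182·44.6 = 8.117, β = 44.6 − 8.117 = 36.483.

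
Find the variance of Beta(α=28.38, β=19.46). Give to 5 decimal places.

0.00494

Var = αβ/[(α+β)²(α+β+1)] = (28.38×19.46)/(47.84²×48.84) = 552.2748/111778.427904 = 0.00494.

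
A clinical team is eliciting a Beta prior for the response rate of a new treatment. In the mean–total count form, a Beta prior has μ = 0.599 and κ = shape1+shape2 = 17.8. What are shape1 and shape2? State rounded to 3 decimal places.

Split κ in proportion μ : (1−μ): shape1 = 0.599·17.8 = 10.662, shape2 = 17.8 − 10.662 = 7.138.

shape1 = 10.662, shape2 = 7.138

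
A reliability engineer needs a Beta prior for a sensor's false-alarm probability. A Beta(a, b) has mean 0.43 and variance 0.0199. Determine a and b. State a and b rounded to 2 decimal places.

a = 4.87, b = 6.45

Write ν = a+b; then a = μν and Var = μ(1−μ)/(ν+1).
ν = μ(1−μ)/Var − 1 = 0.2451/0.0199 − 1 = 11.3166.
a = 0.43·11.3166 = 4.87, b = 0.57·11.3166 = 6.45.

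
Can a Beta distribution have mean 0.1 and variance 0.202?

No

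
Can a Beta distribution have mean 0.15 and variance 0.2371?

No

A Beta with mean μ has variance μ(1−μ)/(α+β+1) < μ(1−μ).
Here μ(1−μ) = 0.15×0.85 = 0.1275, and 0.2371 ≥ 0.1275.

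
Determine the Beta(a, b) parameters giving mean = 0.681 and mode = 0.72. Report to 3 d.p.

With s = a+b: μ = a/s and mode = (a−1)/(s−2). Eliminating a = μs,
μs − 1 = m(s−2) ⇒ s(μ−m) = 1−2m ⇒ s = -0.44/-0.039 = 11.2821.
So a = μs = 7.683, b = (1−μ)s = 3.599.

a = 7.683, b = 3.599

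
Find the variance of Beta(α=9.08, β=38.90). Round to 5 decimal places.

0.00313

μ = 9.08/47.98 = 0.189246; Var = μ(1−μ)/(α+β+1) = 0.1534317/48.98 = 0.00313.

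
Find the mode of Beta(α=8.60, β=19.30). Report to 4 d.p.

With α,β > 1, mode = (α−1)/(α+β−2) = 7.60/25.90 = 0.2934.

0.2934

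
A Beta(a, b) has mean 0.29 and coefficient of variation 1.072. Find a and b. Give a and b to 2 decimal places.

a = 0.33, b = 0.80

Var = (CV·μ)² = (1.072×0.29)² = 0.096646.
a+b = μ(1−μ)/Var − 1 = 0.2059/0.096646 − 1 = 1.1304.
Thus a = 0.29·1.1304 = 0.33 and b = 0.71·1.1304 = 0.80.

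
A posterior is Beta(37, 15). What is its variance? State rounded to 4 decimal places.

Var = αβ/[(α+β)²(α+β+1)] = (37×15)/(52²×53) = 555/143312 = 0.0039.

0.0039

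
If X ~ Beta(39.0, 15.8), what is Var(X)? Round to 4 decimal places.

0.0037

μ = 39.0/54.8 = 0.711679; Var = μ(1−μ)/(α+β+1) = 0.2051921/55.8 = 0.0037.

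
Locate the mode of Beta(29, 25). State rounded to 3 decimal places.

0.538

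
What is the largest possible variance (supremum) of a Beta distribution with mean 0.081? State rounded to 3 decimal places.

0.074

Var = μ(1−μ)/(α+β+1), which approaches μ(1−μ) as α+β → 0.
So the supremum is μ(1−μ) = 0.081×0.919 = 0.074.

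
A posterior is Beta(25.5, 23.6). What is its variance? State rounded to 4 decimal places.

0.0050

α+β = 49.1 and αβ = 601.80, so Var = αβ/[(α+β)²(α+β+1)] = 601.80/120781.581 = 0.0050.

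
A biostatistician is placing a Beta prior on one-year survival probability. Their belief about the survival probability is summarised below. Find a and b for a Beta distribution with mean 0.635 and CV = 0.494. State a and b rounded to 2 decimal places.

σ = CV·μ = 0.494×0.635 = 0.31369, so σ² = 0.098401.
s+1 = μ(1−μ)/σ² = 0.231775/0.098401 = 2.3554, so s = a+b = 1.3554.
a = μs = 0.86, b = (1−μ)s = 0.49.

a = 0.86, b = 0.49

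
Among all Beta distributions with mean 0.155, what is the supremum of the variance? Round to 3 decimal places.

0.131

Var = μ(1−μ)/(α+β+1), which approaches μ(1−μ) as α+β → 0.
So the supremum is μ(1−μ) = 0.155×0.845 = 0.131.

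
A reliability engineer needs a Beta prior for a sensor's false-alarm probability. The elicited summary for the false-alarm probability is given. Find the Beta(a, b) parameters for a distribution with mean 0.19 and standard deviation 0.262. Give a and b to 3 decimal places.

a = 0.236, b = 1.006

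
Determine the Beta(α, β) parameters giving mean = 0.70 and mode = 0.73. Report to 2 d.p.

With s = α+β: μ = α/s and mode = (α−1)/(s−2). Eliminating α = μs,
μs − 1 = m(s−2) ⇒ s(μ−m) = 1−2m ⇒ s = -0.46/-0.03 = 15.3333.
So α = μs = 10.73, β = (1−μ)s = 4.60.

α = 10.73, β = 4.60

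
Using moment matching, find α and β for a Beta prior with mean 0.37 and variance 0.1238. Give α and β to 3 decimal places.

α = 0.327, β = 0.556

Let s = α+β. The Beta variance is μ(1−μ)/(s+1).
So s+1 = μ(1−μ)/σ² = (0.37×0.63)/0.1238 = 0.2331/0.1238 = 1.8829, giving s = 0.8829.
Then α = μs = 0.37×0.8829 = 0.327 and β = (1−μ)s = 0.63×0.8829 = 0.556.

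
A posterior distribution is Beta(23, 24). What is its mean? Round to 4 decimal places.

0.4894

E[X] = α/(α+β) = 23/47 = 0.4894.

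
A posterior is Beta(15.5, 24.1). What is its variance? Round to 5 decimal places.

μ = 15.5/39.6 = 0.391414; Var = μ(1−μ)/(α+β+1) = 0.2382091/40.6 = 0.00587.

0.00587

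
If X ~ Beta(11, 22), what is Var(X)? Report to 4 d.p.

0.0065

Var = αβ/[(α+β)²(α+β+1)] = (11×22)/(33²×34) = 242/37026 = 0.0065.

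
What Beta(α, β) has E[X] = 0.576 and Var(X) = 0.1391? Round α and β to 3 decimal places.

α = 0.435, β = 0.320

Write ν = α+β; then α = μν and Var = μ(1−μ)/(ν+1).
ν = μ(1−μ)/Var − 1 = 0.244224/0.1391 − 1 = 0.7557.
α = 0.576·0.7557 = 0.435, β = 0.424·0.7557 = 0.320.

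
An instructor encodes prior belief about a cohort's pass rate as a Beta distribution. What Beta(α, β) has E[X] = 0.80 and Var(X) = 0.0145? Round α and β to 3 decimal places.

Write ν = α+β; then α = μν and Var = μ(1−μ)/(ν+1).
ν = μ(1−μ)/Var − 1 = 0.1600/0.0145 − 1 = 10.0345.
α = 0.80·10.0345 = 8.028, β = 0.20·10.0345 = 2.007.

α = 8.028, β = 2.007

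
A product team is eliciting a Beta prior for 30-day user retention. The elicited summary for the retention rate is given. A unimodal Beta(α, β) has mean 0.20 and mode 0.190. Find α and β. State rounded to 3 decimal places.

α = 12.400, β = 49.600

With s = α+β: μ = α/s and mode = (α−1)/(s−2). Eliminating α = μs,
μs − 1 = m(s−2) ⇒ s(μ−m) = 1−2m ⇒ s = 0.620/0.010 = 62.0000.
So α = μs = 12.400, β = (1−μ)s = 49.600.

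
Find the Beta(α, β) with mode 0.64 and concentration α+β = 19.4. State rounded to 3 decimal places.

α = 12.136, β = 7.264

Mode = (α−1)/(κ−2) with κ = α+β, so α−1 = 0.64·17.4 = 11.136.
α = 12.136; β = κ − α = 7.264.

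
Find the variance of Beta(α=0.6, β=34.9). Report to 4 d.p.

μ = 0.6/35.5 = 0.016901; Var = μ(1−μ)/(α+β+1) = 0.0166158/36.5 = 0.0005.

0.0005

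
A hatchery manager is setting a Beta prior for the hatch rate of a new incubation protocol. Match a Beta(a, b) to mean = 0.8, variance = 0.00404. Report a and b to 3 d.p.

Let s = a+b. The Beta variance is μ(1−μ)/(s+1).
So s+1 = μ(1−μ)/σ² = (0.8×0.2)/0.00404 = 0.16/0.00404 = 39.6040, giving s = 38.6040.
Then a = μs = 0.8×38.6040 = 30.883 and b = (1−μ)s = 0.2×38.6040 = 7.721.

a = 30.883, b = 7.721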